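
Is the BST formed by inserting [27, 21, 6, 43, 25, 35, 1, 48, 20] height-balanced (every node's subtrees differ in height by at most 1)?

Tree (level-order array): [27, 21, 43, 6, 25, 35, 48, 1, 20]
Definition: a tree is height-balanced if, at every node, |h(left) - h(right)| <= 1 (empty subtree has height -1).
Bottom-up per-node check:
  node 1: h_left=-1, h_right=-1, diff=0 [OK], height=0
  node 20: h_left=-1, h_right=-1, diff=0 [OK], height=0
  node 6: h_left=0, h_right=0, diff=0 [OK], height=1
  node 25: h_left=-1, h_right=-1, diff=0 [OK], height=0
  node 21: h_left=1, h_right=0, diff=1 [OK], height=2
  node 35: h_left=-1, h_right=-1, diff=0 [OK], height=0
  node 48: h_left=-1, h_right=-1, diff=0 [OK], height=0
  node 43: h_left=0, h_right=0, diff=0 [OK], height=1
  node 27: h_left=2, h_right=1, diff=1 [OK], height=3
All nodes satisfy the balance condition.
Result: Balanced


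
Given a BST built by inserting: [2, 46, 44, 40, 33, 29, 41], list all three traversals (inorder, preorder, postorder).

Tree insertion order: [2, 46, 44, 40, 33, 29, 41]
Tree (level-order array): [2, None, 46, 44, None, 40, None, 33, 41, 29]
Inorder (L, root, R): [2, 29, 33, 40, 41, 44, 46]
Preorder (root, L, R): [2, 46, 44, 40, 33, 29, 41]
Postorder (L, R, root): [29, 33, 41, 40, 44, 46, 2]


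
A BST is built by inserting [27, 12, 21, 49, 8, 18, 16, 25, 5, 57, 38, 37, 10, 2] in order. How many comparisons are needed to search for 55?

Search path for 55: 27 -> 49 -> 57
Found: False
Comparisons: 3


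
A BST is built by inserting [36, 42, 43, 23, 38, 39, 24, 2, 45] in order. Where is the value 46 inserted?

Starting tree (level order): [36, 23, 42, 2, 24, 38, 43, None, None, None, None, None, 39, None, 45]
Insertion path: 36 -> 42 -> 43 -> 45
Result: insert 46 as right child of 45
Final tree (level order): [36, 23, 42, 2, 24, 38, 43, None, None, None, None, None, 39, None, 45, None, None, None, 46]


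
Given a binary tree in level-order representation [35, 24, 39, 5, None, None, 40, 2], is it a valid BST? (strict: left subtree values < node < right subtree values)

Level-order array: [35, 24, 39, 5, None, None, 40, 2]
Validate using subtree bounds (lo, hi): at each node, require lo < value < hi,
then recurse left with hi=value and right with lo=value.
Preorder trace (stopping at first violation):
  at node 35 with bounds (-inf, +inf): OK
  at node 24 with bounds (-inf, 35): OK
  at node 5 with bounds (-inf, 24): OK
  at node 2 with bounds (-inf, 5): OK
  at node 39 with bounds (35, +inf): OK
  at node 40 with bounds (39, +inf): OK
No violation found at any node.
Result: Valid BST


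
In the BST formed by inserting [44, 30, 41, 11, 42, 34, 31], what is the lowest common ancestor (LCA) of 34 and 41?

Tree insertion order: [44, 30, 41, 11, 42, 34, 31]
Tree (level-order array): [44, 30, None, 11, 41, None, None, 34, 42, 31]
In a BST, the LCA of p=34, q=41 is the first node v on the
root-to-leaf path with p <= v <= q (go left if both < v, right if both > v).
Walk from root:
  at 44: both 34 and 41 < 44, go left
  at 30: both 34 and 41 > 30, go right
  at 41: 34 <= 41 <= 41, this is the LCA
LCA = 41


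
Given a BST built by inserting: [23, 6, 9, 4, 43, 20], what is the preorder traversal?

Tree insertion order: [23, 6, 9, 4, 43, 20]
Tree (level-order array): [23, 6, 43, 4, 9, None, None, None, None, None, 20]
Preorder traversal: [23, 6, 4, 9, 20, 43]


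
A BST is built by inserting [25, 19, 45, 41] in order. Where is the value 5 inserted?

Starting tree (level order): [25, 19, 45, None, None, 41]
Insertion path: 25 -> 19
Result: insert 5 as left child of 19
Final tree (level order): [25, 19, 45, 5, None, 41]


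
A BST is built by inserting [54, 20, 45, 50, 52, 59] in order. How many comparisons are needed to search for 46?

Search path for 46: 54 -> 20 -> 45 -> 50
Found: False
Comparisons: 4


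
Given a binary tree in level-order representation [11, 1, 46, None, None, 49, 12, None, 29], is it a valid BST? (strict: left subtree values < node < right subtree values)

Level-order array: [11, 1, 46, None, None, 49, 12, None, 29]
Validate using subtree bounds (lo, hi): at each node, require lo < value < hi,
then recurse left with hi=value and right with lo=value.
Preorder trace (stopping at first violation):
  at node 11 with bounds (-inf, +inf): OK
  at node 1 with bounds (-inf, 11): OK
  at node 46 with bounds (11, +inf): OK
  at node 49 with bounds (11, 46): VIOLATION
Node 49 violates its bound: not (11 < 49 < 46).
Result: Not a valid BST


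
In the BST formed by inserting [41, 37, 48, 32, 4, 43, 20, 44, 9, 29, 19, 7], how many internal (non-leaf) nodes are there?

Tree built from: [41, 37, 48, 32, 4, 43, 20, 44, 9, 29, 19, 7]
Tree (level-order array): [41, 37, 48, 32, None, 43, None, 4, None, None, 44, None, 20, None, None, 9, 29, 7, 19]
Rule: An internal node has at least one child.
Per-node child counts:
  node 41: 2 child(ren)
  node 37: 1 child(ren)
  node 32: 1 child(ren)
  node 4: 1 child(ren)
  node 20: 2 child(ren)
  node 9: 2 child(ren)
  node 7: 0 child(ren)
  node 19: 0 child(ren)
  node 29: 0 child(ren)
  node 48: 1 child(ren)
  node 43: 1 child(ren)
  node 44: 0 child(ren)
Matching nodes: [41, 37, 32, 4, 20, 9, 48, 43]
Count of internal (non-leaf) nodes: 8


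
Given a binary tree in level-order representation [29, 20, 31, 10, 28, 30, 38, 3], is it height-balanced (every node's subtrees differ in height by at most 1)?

Tree (level-order array): [29, 20, 31, 10, 28, 30, 38, 3]
Definition: a tree is height-balanced if, at every node, |h(left) - h(right)| <= 1 (empty subtree has height -1).
Bottom-up per-node check:
  node 3: h_left=-1, h_right=-1, diff=0 [OK], height=0
  node 10: h_left=0, h_right=-1, diff=1 [OK], height=1
  node 28: h_left=-1, h_right=-1, diff=0 [OK], height=0
  node 20: h_left=1, h_right=0, diff=1 [OK], height=2
  node 30: h_left=-1, h_right=-1, diff=0 [OK], height=0
  node 38: h_left=-1, h_right=-1, diff=0 [OK], height=0
  node 31: h_left=0, h_right=0, diff=0 [OK], height=1
  node 29: h_left=2, h_right=1, diff=1 [OK], height=3
All nodes satisfy the balance condition.
Result: Balanced


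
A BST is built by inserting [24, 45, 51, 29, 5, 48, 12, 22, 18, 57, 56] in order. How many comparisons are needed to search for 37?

Search path for 37: 24 -> 45 -> 29
Found: False
Comparisons: 3


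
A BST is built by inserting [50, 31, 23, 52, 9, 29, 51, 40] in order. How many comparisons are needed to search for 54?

Search path for 54: 50 -> 52
Found: False
Comparisons: 2


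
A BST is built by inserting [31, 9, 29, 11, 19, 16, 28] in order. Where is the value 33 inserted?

Starting tree (level order): [31, 9, None, None, 29, 11, None, None, 19, 16, 28]
Insertion path: 31
Result: insert 33 as right child of 31
Final tree (level order): [31, 9, 33, None, 29, None, None, 11, None, None, 19, 16, 28]


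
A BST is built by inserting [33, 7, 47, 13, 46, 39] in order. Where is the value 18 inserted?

Starting tree (level order): [33, 7, 47, None, 13, 46, None, None, None, 39]
Insertion path: 33 -> 7 -> 13
Result: insert 18 as right child of 13
Final tree (level order): [33, 7, 47, None, 13, 46, None, None, 18, 39]


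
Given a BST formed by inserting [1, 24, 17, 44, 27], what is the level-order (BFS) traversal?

Tree insertion order: [1, 24, 17, 44, 27]
Tree (level-order array): [1, None, 24, 17, 44, None, None, 27]
BFS from the root, enqueuing left then right child of each popped node:
  queue [1] -> pop 1, enqueue [24], visited so far: [1]
  queue [24] -> pop 24, enqueue [17, 44], visited so far: [1, 24]
  queue [17, 44] -> pop 17, enqueue [none], visited so far: [1, 24, 17]
  queue [44] -> pop 44, enqueue [27], visited so far: [1, 24, 17, 44]
  queue [27] -> pop 27, enqueue [none], visited so far: [1, 24, 17, 44, 27]
Result: [1, 24, 17, 44, 27]


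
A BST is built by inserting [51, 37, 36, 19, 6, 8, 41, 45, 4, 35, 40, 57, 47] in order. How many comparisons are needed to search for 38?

Search path for 38: 51 -> 37 -> 41 -> 40
Found: False
Comparisons: 4


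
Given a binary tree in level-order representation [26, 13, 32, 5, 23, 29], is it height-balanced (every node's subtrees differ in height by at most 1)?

Tree (level-order array): [26, 13, 32, 5, 23, 29]
Definition: a tree is height-balanced if, at every node, |h(left) - h(right)| <= 1 (empty subtree has height -1).
Bottom-up per-node check:
  node 5: h_left=-1, h_right=-1, diff=0 [OK], height=0
  node 23: h_left=-1, h_right=-1, diff=0 [OK], height=0
  node 13: h_left=0, h_right=0, diff=0 [OK], height=1
  node 29: h_left=-1, h_right=-1, diff=0 [OK], height=0
  node 32: h_left=0, h_right=-1, diff=1 [OK], height=1
  node 26: h_left=1, h_right=1, diff=0 [OK], height=2
All nodes satisfy the balance condition.
Result: Balanced


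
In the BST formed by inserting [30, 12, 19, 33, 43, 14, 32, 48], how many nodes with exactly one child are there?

Tree built from: [30, 12, 19, 33, 43, 14, 32, 48]
Tree (level-order array): [30, 12, 33, None, 19, 32, 43, 14, None, None, None, None, 48]
Rule: These are nodes with exactly 1 non-null child.
Per-node child counts:
  node 30: 2 child(ren)
  node 12: 1 child(ren)
  node 19: 1 child(ren)
  node 14: 0 child(ren)
  node 33: 2 child(ren)
  node 32: 0 child(ren)
  node 43: 1 child(ren)
  node 48: 0 child(ren)
Matching nodes: [12, 19, 43]
Count of nodes with exactly one child: 3


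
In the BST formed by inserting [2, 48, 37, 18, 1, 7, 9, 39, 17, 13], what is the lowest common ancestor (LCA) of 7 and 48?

Tree insertion order: [2, 48, 37, 18, 1, 7, 9, 39, 17, 13]
Tree (level-order array): [2, 1, 48, None, None, 37, None, 18, 39, 7, None, None, None, None, 9, None, 17, 13]
In a BST, the LCA of p=7, q=48 is the first node v on the
root-to-leaf path with p <= v <= q (go left if both < v, right if both > v).
Walk from root:
  at 2: both 7 and 48 > 2, go right
  at 48: 7 <= 48 <= 48, this is the LCA
LCA = 48


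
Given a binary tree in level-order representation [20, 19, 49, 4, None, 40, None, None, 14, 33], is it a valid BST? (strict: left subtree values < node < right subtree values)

Level-order array: [20, 19, 49, 4, None, 40, None, None, 14, 33]
Validate using subtree bounds (lo, hi): at each node, require lo < value < hi,
then recurse left with hi=value and right with lo=value.
Preorder trace (stopping at first violation):
  at node 20 with bounds (-inf, +inf): OK
  at node 19 with bounds (-inf, 20): OK
  at node 4 with bounds (-inf, 19): OK
  at node 14 with bounds (4, 19): OK
  at node 49 with bounds (20, +inf): OK
  at node 40 with bounds (20, 49): OK
  at node 33 with bounds (20, 40): OK
No violation found at any node.
Result: Valid BST


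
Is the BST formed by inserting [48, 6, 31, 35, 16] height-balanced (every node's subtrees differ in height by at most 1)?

Tree (level-order array): [48, 6, None, None, 31, 16, 35]
Definition: a tree is height-balanced if, at every node, |h(left) - h(right)| <= 1 (empty subtree has height -1).
Bottom-up per-node check:
  node 16: h_left=-1, h_right=-1, diff=0 [OK], height=0
  node 35: h_left=-1, h_right=-1, diff=0 [OK], height=0
  node 31: h_left=0, h_right=0, diff=0 [OK], height=1
  node 6: h_left=-1, h_right=1, diff=2 [FAIL (|-1-1|=2 > 1)], height=2
  node 48: h_left=2, h_right=-1, diff=3 [FAIL (|2--1|=3 > 1)], height=3
Node 6 violates the condition: |-1 - 1| = 2 > 1.
Result: Not balanced


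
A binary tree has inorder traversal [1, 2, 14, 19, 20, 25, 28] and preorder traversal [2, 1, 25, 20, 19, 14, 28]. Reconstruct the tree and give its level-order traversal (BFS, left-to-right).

Inorder:  [1, 2, 14, 19, 20, 25, 28]
Preorder: [2, 1, 25, 20, 19, 14, 28]
Algorithm: preorder visits root first, so consume preorder in order;
for each root, split the current inorder slice at that value into
left-subtree inorder and right-subtree inorder, then recurse.
Recursive splits:
  root=2; inorder splits into left=[1], right=[14, 19, 20, 25, 28]
  root=1; inorder splits into left=[], right=[]
  root=25; inorder splits into left=[14, 19, 20], right=[28]
  root=20; inorder splits into left=[14, 19], right=[]
  root=19; inorder splits into left=[14], right=[]
  root=14; inorder splits into left=[], right=[]
  root=28; inorder splits into left=[], right=[]
Reconstructed level-order: [2, 1, 25, 20, 28, 19, 14]


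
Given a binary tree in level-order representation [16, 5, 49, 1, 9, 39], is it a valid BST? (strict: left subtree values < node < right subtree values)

Level-order array: [16, 5, 49, 1, 9, 39]
Validate using subtree bounds (lo, hi): at each node, require lo < value < hi,
then recurse left with hi=value and right with lo=value.
Preorder trace (stopping at first violation):
  at node 16 with bounds (-inf, +inf): OK
  at node 5 with bounds (-inf, 16): OK
  at node 1 with bounds (-inf, 5): OK
  at node 9 with bounds (5, 16): OK
  at node 49 with bounds (16, +inf): OK
  at node 39 with bounds (16, 49): OK
No violation found at any node.
Result: Valid BST


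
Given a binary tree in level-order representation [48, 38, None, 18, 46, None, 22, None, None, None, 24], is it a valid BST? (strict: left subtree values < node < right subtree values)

Level-order array: [48, 38, None, 18, 46, None, 22, None, None, None, 24]
Validate using subtree bounds (lo, hi): at each node, require lo < value < hi,
then recurse left with hi=value and right with lo=value.
Preorder trace (stopping at first violation):
  at node 48 with bounds (-inf, +inf): OK
  at node 38 with bounds (-inf, 48): OK
  at node 18 with bounds (-inf, 38): OK
  at node 22 with bounds (18, 38): OK
  at node 24 with bounds (22, 38): OK
  at node 46 with bounds (38, 48): OK
No violation found at any node.
Result: Valid BST


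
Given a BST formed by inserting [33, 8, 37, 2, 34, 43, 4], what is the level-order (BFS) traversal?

Tree insertion order: [33, 8, 37, 2, 34, 43, 4]
Tree (level-order array): [33, 8, 37, 2, None, 34, 43, None, 4]
BFS from the root, enqueuing left then right child of each popped node:
  queue [33] -> pop 33, enqueue [8, 37], visited so far: [33]
  queue [8, 37] -> pop 8, enqueue [2], visited so far: [33, 8]
  queue [37, 2] -> pop 37, enqueue [34, 43], visited so far: [33, 8, 37]
  queue [2, 34, 43] -> pop 2, enqueue [4], visited so far: [33, 8, 37, 2]
  queue [34, 43, 4] -> pop 34, enqueue [none], visited so far: [33, 8, 37, 2, 34]
  queue [43, 4] -> pop 43, enqueue [none], visited so far: [33, 8, 37, 2, 34, 43]
  queue [4] -> pop 4, enqueue [none], visited so far: [33, 8, 37, 2, 34, 43, 4]
Result: [33, 8, 37, 2, 34, 43, 4]


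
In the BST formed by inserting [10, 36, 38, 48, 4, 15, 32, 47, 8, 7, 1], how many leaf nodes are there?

Tree built from: [10, 36, 38, 48, 4, 15, 32, 47, 8, 7, 1]
Tree (level-order array): [10, 4, 36, 1, 8, 15, 38, None, None, 7, None, None, 32, None, 48, None, None, None, None, 47]
Rule: A leaf has 0 children.
Per-node child counts:
  node 10: 2 child(ren)
  node 4: 2 child(ren)
  node 1: 0 child(ren)
  node 8: 1 child(ren)
  node 7: 0 child(ren)
  node 36: 2 child(ren)
  node 15: 1 child(ren)
  node 32: 0 child(ren)
  node 38: 1 child(ren)
  node 48: 1 child(ren)
  node 47: 0 child(ren)
Matching nodes: [1, 7, 32, 47]
Count of leaf nodes: 4


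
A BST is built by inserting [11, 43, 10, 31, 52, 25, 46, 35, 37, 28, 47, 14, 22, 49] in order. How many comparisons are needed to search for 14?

Search path for 14: 11 -> 43 -> 31 -> 25 -> 14
Found: True
Comparisons: 5


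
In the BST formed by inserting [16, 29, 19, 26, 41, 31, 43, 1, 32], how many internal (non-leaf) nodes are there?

Tree built from: [16, 29, 19, 26, 41, 31, 43, 1, 32]
Tree (level-order array): [16, 1, 29, None, None, 19, 41, None, 26, 31, 43, None, None, None, 32]
Rule: An internal node has at least one child.
Per-node child counts:
  node 16: 2 child(ren)
  node 1: 0 child(ren)
  node 29: 2 child(ren)
  node 19: 1 child(ren)
  node 26: 0 child(ren)
  node 41: 2 child(ren)
  node 31: 1 child(ren)
  node 32: 0 child(ren)
  node 43: 0 child(ren)
Matching nodes: [16, 29, 19, 41, 31]
Count of internal (non-leaf) nodes: 5


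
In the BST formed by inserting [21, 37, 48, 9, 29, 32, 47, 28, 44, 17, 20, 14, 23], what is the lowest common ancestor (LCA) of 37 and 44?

Tree insertion order: [21, 37, 48, 9, 29, 32, 47, 28, 44, 17, 20, 14, 23]
Tree (level-order array): [21, 9, 37, None, 17, 29, 48, 14, 20, 28, 32, 47, None, None, None, None, None, 23, None, None, None, 44]
In a BST, the LCA of p=37, q=44 is the first node v on the
root-to-leaf path with p <= v <= q (go left if both < v, right if both > v).
Walk from root:
  at 21: both 37 and 44 > 21, go right
  at 37: 37 <= 37 <= 44, this is the LCA
LCA = 37


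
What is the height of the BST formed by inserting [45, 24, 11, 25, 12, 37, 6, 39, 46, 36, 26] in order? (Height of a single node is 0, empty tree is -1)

Insertion order: [45, 24, 11, 25, 12, 37, 6, 39, 46, 36, 26]
Tree (level-order array): [45, 24, 46, 11, 25, None, None, 6, 12, None, 37, None, None, None, None, 36, 39, 26]
Compute height bottom-up (empty subtree = -1):
  height(6) = 1 + max(-1, -1) = 0
  height(12) = 1 + max(-1, -1) = 0
  height(11) = 1 + max(0, 0) = 1
  height(26) = 1 + max(-1, -1) = 0
  height(36) = 1 + max(0, -1) = 1
  height(39) = 1 + max(-1, -1) = 0
  height(37) = 1 + max(1, 0) = 2
  height(25) = 1 + max(-1, 2) = 3
  height(24) = 1 + max(1, 3) = 4
  height(46) = 1 + max(-1, -1) = 0
  height(45) = 1 + max(4, 0) = 5
Height = 5


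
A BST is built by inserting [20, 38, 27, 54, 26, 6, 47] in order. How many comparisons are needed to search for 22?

Search path for 22: 20 -> 38 -> 27 -> 26
Found: False
Comparisons: 4


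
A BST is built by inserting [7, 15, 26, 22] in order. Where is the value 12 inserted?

Starting tree (level order): [7, None, 15, None, 26, 22]
Insertion path: 7 -> 15
Result: insert 12 as left child of 15
Final tree (level order): [7, None, 15, 12, 26, None, None, 22]


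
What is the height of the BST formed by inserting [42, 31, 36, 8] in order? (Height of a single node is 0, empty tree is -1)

Insertion order: [42, 31, 36, 8]
Tree (level-order array): [42, 31, None, 8, 36]
Compute height bottom-up (empty subtree = -1):
  height(8) = 1 + max(-1, -1) = 0
  height(36) = 1 + max(-1, -1) = 0
  height(31) = 1 + max(0, 0) = 1
  height(42) = 1 + max(1, -1) = 2
Height = 2


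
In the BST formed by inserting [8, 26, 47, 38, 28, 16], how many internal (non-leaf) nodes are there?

Tree built from: [8, 26, 47, 38, 28, 16]
Tree (level-order array): [8, None, 26, 16, 47, None, None, 38, None, 28]
Rule: An internal node has at least one child.
Per-node child counts:
  node 8: 1 child(ren)
  node 26: 2 child(ren)
  node 16: 0 child(ren)
  node 47: 1 child(ren)
  node 38: 1 child(ren)
  node 28: 0 child(ren)
Matching nodes: [8, 26, 47, 38]
Count of internal (non-leaf) nodes: 4


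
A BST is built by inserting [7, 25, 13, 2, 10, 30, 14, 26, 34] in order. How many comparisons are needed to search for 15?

Search path for 15: 7 -> 25 -> 13 -> 14
Found: False
Comparisons: 4


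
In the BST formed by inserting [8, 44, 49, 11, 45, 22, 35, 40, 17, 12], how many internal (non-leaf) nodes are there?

Tree built from: [8, 44, 49, 11, 45, 22, 35, 40, 17, 12]
Tree (level-order array): [8, None, 44, 11, 49, None, 22, 45, None, 17, 35, None, None, 12, None, None, 40]
Rule: An internal node has at least one child.
Per-node child counts:
  node 8: 1 child(ren)
  node 44: 2 child(ren)
  node 11: 1 child(ren)
  node 22: 2 child(ren)
  node 17: 1 child(ren)
  node 12: 0 child(ren)
  node 35: 1 child(ren)
  node 40: 0 child(ren)
  node 49: 1 child(ren)
  node 45: 0 child(ren)
Matching nodes: [8, 44, 11, 22, 17, 35, 49]
Count of internal (non-leaf) nodes: 7


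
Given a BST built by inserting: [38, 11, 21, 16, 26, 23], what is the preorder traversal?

Tree insertion order: [38, 11, 21, 16, 26, 23]
Tree (level-order array): [38, 11, None, None, 21, 16, 26, None, None, 23]
Preorder traversal: [38, 11, 21, 16, 26, 23]


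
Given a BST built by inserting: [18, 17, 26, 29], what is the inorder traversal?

Tree insertion order: [18, 17, 26, 29]
Tree (level-order array): [18, 17, 26, None, None, None, 29]
Inorder traversal: [17, 18, 26, 29]


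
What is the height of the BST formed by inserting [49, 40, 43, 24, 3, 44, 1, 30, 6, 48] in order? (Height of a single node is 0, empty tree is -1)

Insertion order: [49, 40, 43, 24, 3, 44, 1, 30, 6, 48]
Tree (level-order array): [49, 40, None, 24, 43, 3, 30, None, 44, 1, 6, None, None, None, 48]
Compute height bottom-up (empty subtree = -1):
  height(1) = 1 + max(-1, -1) = 0
  height(6) = 1 + max(-1, -1) = 0
  height(3) = 1 + max(0, 0) = 1
  height(30) = 1 + max(-1, -1) = 0
  height(24) = 1 + max(1, 0) = 2
  height(48) = 1 + max(-1, -1) = 0
  height(44) = 1 + max(-1, 0) = 1
  height(43) = 1 + max(-1, 1) = 2
  height(40) = 1 + max(2, 2) = 3
  height(49) = 1 + max(3, -1) = 4
Height = 4


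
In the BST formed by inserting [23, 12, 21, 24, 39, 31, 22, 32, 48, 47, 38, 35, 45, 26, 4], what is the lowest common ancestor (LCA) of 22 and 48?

Tree insertion order: [23, 12, 21, 24, 39, 31, 22, 32, 48, 47, 38, 35, 45, 26, 4]
Tree (level-order array): [23, 12, 24, 4, 21, None, 39, None, None, None, 22, 31, 48, None, None, 26, 32, 47, None, None, None, None, 38, 45, None, 35]
In a BST, the LCA of p=22, q=48 is the first node v on the
root-to-leaf path with p <= v <= q (go left if both < v, right if both > v).
Walk from root:
  at 23: 22 <= 23 <= 48, this is the LCA
LCA = 23


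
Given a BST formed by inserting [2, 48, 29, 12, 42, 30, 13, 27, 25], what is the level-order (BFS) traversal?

Tree insertion order: [2, 48, 29, 12, 42, 30, 13, 27, 25]
Tree (level-order array): [2, None, 48, 29, None, 12, 42, None, 13, 30, None, None, 27, None, None, 25]
BFS from the root, enqueuing left then right child of each popped node:
  queue [2] -> pop 2, enqueue [48], visited so far: [2]
  queue [48] -> pop 48, enqueue [29], visited so far: [2, 48]
  queue [29] -> pop 29, enqueue [12, 42], visited so far: [2, 48, 29]
  queue [12, 42] -> pop 12, enqueue [13], visited so far: [2, 48, 29, 12]
  queue [42, 13] -> pop 42, enqueue [30], visited so far: [2, 48, 29, 12, 42]
  queue [13, 30] -> pop 13, enqueue [27], visited so far: [2, 48, 29, 12, 42, 13]
  queue [30, 27] -> pop 30, enqueue [none], visited so far: [2, 48, 29, 12, 42, 13, 30]
  queue [27] -> pop 27, enqueue [25], visited so far: [2, 48, 29, 12, 42, 13, 30, 27]
  queue [25] -> pop 25, enqueue [none], visited so far: [2, 48, 29, 12, 42, 13, 30, 27, 25]
Result: [2, 48, 29, 12, 42, 13, 30, 27, 25]


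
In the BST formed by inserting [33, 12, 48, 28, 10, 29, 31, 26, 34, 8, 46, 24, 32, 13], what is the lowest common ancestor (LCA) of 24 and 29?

Tree insertion order: [33, 12, 48, 28, 10, 29, 31, 26, 34, 8, 46, 24, 32, 13]
Tree (level-order array): [33, 12, 48, 10, 28, 34, None, 8, None, 26, 29, None, 46, None, None, 24, None, None, 31, None, None, 13, None, None, 32]
In a BST, the LCA of p=24, q=29 is the first node v on the
root-to-leaf path with p <= v <= q (go left if both < v, right if both > v).
Walk from root:
  at 33: both 24 and 29 < 33, go left
  at 12: both 24 and 29 > 12, go right
  at 28: 24 <= 28 <= 29, this is the LCA
LCA = 28


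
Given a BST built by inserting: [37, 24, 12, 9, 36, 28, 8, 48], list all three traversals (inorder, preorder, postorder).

Tree insertion order: [37, 24, 12, 9, 36, 28, 8, 48]
Tree (level-order array): [37, 24, 48, 12, 36, None, None, 9, None, 28, None, 8]
Inorder (L, root, R): [8, 9, 12, 24, 28, 36, 37, 48]
Preorder (root, L, R): [37, 24, 12, 9, 8, 36, 28, 48]
Postorder (L, R, root): [8, 9, 12, 28, 36, 24, 48, 37]


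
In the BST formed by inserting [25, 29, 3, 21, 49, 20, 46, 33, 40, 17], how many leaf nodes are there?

Tree built from: [25, 29, 3, 21, 49, 20, 46, 33, 40, 17]
Tree (level-order array): [25, 3, 29, None, 21, None, 49, 20, None, 46, None, 17, None, 33, None, None, None, None, 40]
Rule: A leaf has 0 children.
Per-node child counts:
  node 25: 2 child(ren)
  node 3: 1 child(ren)
  node 21: 1 child(ren)
  node 20: 1 child(ren)
  node 17: 0 child(ren)
  node 29: 1 child(ren)
  node 49: 1 child(ren)
  node 46: 1 child(ren)
  node 33: 1 child(ren)
  node 40: 0 child(ren)
Matching nodes: [17, 40]
Count of leaf nodes: 2


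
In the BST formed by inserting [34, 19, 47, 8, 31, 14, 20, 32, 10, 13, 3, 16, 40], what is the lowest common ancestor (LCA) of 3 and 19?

Tree insertion order: [34, 19, 47, 8, 31, 14, 20, 32, 10, 13, 3, 16, 40]
Tree (level-order array): [34, 19, 47, 8, 31, 40, None, 3, 14, 20, 32, None, None, None, None, 10, 16, None, None, None, None, None, 13]
In a BST, the LCA of p=3, q=19 is the first node v on the
root-to-leaf path with p <= v <= q (go left if both < v, right if both > v).
Walk from root:
  at 34: both 3 and 19 < 34, go left
  at 19: 3 <= 19 <= 19, this is the LCA
LCA = 19


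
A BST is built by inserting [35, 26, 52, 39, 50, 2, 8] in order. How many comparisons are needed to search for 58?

Search path for 58: 35 -> 52
Found: False
Comparisons: 2


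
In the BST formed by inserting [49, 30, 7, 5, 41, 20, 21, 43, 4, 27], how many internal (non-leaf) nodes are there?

Tree built from: [49, 30, 7, 5, 41, 20, 21, 43, 4, 27]
Tree (level-order array): [49, 30, None, 7, 41, 5, 20, None, 43, 4, None, None, 21, None, None, None, None, None, 27]
Rule: An internal node has at least one child.
Per-node child counts:
  node 49: 1 child(ren)
  node 30: 2 child(ren)
  node 7: 2 child(ren)
  node 5: 1 child(ren)
  node 4: 0 child(ren)
  node 20: 1 child(ren)
  node 21: 1 child(ren)
  node 27: 0 child(ren)
  node 41: 1 child(ren)
  node 43: 0 child(ren)
Matching nodes: [49, 30, 7, 5, 20, 21, 41]
Count of internal (non-leaf) nodes: 7


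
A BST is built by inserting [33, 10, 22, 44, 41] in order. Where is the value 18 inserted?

Starting tree (level order): [33, 10, 44, None, 22, 41]
Insertion path: 33 -> 10 -> 22
Result: insert 18 as left child of 22
Final tree (level order): [33, 10, 44, None, 22, 41, None, 18]


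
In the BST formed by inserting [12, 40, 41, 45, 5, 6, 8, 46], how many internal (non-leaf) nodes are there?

Tree built from: [12, 40, 41, 45, 5, 6, 8, 46]
Tree (level-order array): [12, 5, 40, None, 6, None, 41, None, 8, None, 45, None, None, None, 46]
Rule: An internal node has at least one child.
Per-node child counts:
  node 12: 2 child(ren)
  node 5: 1 child(ren)
  node 6: 1 child(ren)
  node 8: 0 child(ren)
  node 40: 1 child(ren)
  node 41: 1 child(ren)
  node 45: 1 child(ren)
  node 46: 0 child(ren)
Matching nodes: [12, 5, 6, 40, 41, 45]
Count of internal (non-leaf) nodes: 6


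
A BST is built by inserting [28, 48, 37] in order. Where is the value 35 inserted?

Starting tree (level order): [28, None, 48, 37]
Insertion path: 28 -> 48 -> 37
Result: insert 35 as left child of 37
Final tree (level order): [28, None, 48, 37, None, 35]


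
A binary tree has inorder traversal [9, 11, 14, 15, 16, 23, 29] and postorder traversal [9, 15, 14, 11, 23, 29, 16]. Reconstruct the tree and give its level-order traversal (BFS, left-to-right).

Inorder:   [9, 11, 14, 15, 16, 23, 29]
Postorder: [9, 15, 14, 11, 23, 29, 16]
Algorithm: postorder visits root last, so walk postorder right-to-left;
each value is the root of the current inorder slice — split it at that
value, recurse on the right subtree first, then the left.
Recursive splits:
  root=16; inorder splits into left=[9, 11, 14, 15], right=[23, 29]
  root=29; inorder splits into left=[23], right=[]
  root=23; inorder splits into left=[], right=[]
  root=11; inorder splits into left=[9], right=[14, 15]
  root=14; inorder splits into left=[], right=[15]
  root=15; inorder splits into left=[], right=[]
  root=9; inorder splits into left=[], right=[]
Reconstructed level-order: [16, 11, 29, 9, 14, 23, 15]


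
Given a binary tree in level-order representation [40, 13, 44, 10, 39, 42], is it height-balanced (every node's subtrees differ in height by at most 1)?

Tree (level-order array): [40, 13, 44, 10, 39, 42]
Definition: a tree is height-balanced if, at every node, |h(left) - h(right)| <= 1 (empty subtree has height -1).
Bottom-up per-node check:
  node 10: h_left=-1, h_right=-1, diff=0 [OK], height=0
  node 39: h_left=-1, h_right=-1, diff=0 [OK], height=0
  node 13: h_left=0, h_right=0, diff=0 [OK], height=1
  node 42: h_left=-1, h_right=-1, diff=0 [OK], height=0
  node 44: h_left=0, h_right=-1, diff=1 [OK], height=1
  node 40: h_left=1, h_right=1, diff=0 [OK], height=2
All nodes satisfy the balance condition.
Result: Balanced


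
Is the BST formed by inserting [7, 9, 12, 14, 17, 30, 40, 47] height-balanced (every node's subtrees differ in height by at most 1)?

Tree (level-order array): [7, None, 9, None, 12, None, 14, None, 17, None, 30, None, 40, None, 47]
Definition: a tree is height-balanced if, at every node, |h(left) - h(right)| <= 1 (empty subtree has height -1).
Bottom-up per-node check:
  node 47: h_left=-1, h_right=-1, diff=0 [OK], height=0
  node 40: h_left=-1, h_right=0, diff=1 [OK], height=1
  node 30: h_left=-1, h_right=1, diff=2 [FAIL (|-1-1|=2 > 1)], height=2
  node 17: h_left=-1, h_right=2, diff=3 [FAIL (|-1-2|=3 > 1)], height=3
  node 14: h_left=-1, h_right=3, diff=4 [FAIL (|-1-3|=4 > 1)], height=4
  node 12: h_left=-1, h_right=4, diff=5 [FAIL (|-1-4|=5 > 1)], height=5
  node 9: h_left=-1, h_right=5, diff=6 [FAIL (|-1-5|=6 > 1)], height=6
  node 7: h_left=-1, h_right=6, diff=7 [FAIL (|-1-6|=7 > 1)], height=7
Node 30 violates the condition: |-1 - 1| = 2 > 1.
Result: Not balanced


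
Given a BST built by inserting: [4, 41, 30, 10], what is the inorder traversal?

Tree insertion order: [4, 41, 30, 10]
Tree (level-order array): [4, None, 41, 30, None, 10]
Inorder traversal: [4, 10, 30, 41]


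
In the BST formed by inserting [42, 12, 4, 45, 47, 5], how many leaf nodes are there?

Tree built from: [42, 12, 4, 45, 47, 5]
Tree (level-order array): [42, 12, 45, 4, None, None, 47, None, 5]
Rule: A leaf has 0 children.
Per-node child counts:
  node 42: 2 child(ren)
  node 12: 1 child(ren)
  node 4: 1 child(ren)
  node 5: 0 child(ren)
  node 45: 1 child(ren)
  node 47: 0 child(ren)
Matching nodes: [5, 47]
Count of leaf nodes: 2


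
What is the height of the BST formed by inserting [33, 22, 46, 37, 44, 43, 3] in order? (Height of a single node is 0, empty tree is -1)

Insertion order: [33, 22, 46, 37, 44, 43, 3]
Tree (level-order array): [33, 22, 46, 3, None, 37, None, None, None, None, 44, 43]
Compute height bottom-up (empty subtree = -1):
  height(3) = 1 + max(-1, -1) = 0
  height(22) = 1 + max(0, -1) = 1
  height(43) = 1 + max(-1, -1) = 0
  height(44) = 1 + max(0, -1) = 1
  height(37) = 1 + max(-1, 1) = 2
  height(46) = 1 + max(2, -1) = 3
  height(33) = 1 + max(1, 3) = 4
Height = 4


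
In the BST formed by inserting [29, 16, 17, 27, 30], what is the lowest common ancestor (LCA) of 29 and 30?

Tree insertion order: [29, 16, 17, 27, 30]
Tree (level-order array): [29, 16, 30, None, 17, None, None, None, 27]
In a BST, the LCA of p=29, q=30 is the first node v on the
root-to-leaf path with p <= v <= q (go left if both < v, right if both > v).
Walk from root:
  at 29: 29 <= 29 <= 30, this is the LCA
LCA = 29


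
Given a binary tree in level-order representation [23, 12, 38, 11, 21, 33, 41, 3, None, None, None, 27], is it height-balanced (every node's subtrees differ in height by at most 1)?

Tree (level-order array): [23, 12, 38, 11, 21, 33, 41, 3, None, None, None, 27]
Definition: a tree is height-balanced if, at every node, |h(left) - h(right)| <= 1 (empty subtree has height -1).
Bottom-up per-node check:
  node 3: h_left=-1, h_right=-1, diff=0 [OK], height=0
  node 11: h_left=0, h_right=-1, diff=1 [OK], height=1
  node 21: h_left=-1, h_right=-1, diff=0 [OK], height=0
  node 12: h_left=1, h_right=0, diff=1 [OK], height=2
  node 27: h_left=-1, h_right=-1, diff=0 [OK], height=0
  node 33: h_left=0, h_right=-1, diff=1 [OK], height=1
  node 41: h_left=-1, h_right=-1, diff=0 [OK], height=0
  node 38: h_left=1, h_right=0, diff=1 [OK], height=2
  node 23: h_left=2, h_right=2, diff=0 [OK], height=3
All nodes satisfy the balance condition.
Result: Balanced


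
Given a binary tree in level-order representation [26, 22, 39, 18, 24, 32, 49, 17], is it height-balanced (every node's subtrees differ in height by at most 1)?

Tree (level-order array): [26, 22, 39, 18, 24, 32, 49, 17]
Definition: a tree is height-balanced if, at every node, |h(left) - h(right)| <= 1 (empty subtree has height -1).
Bottom-up per-node check:
  node 17: h_left=-1, h_right=-1, diff=0 [OK], height=0
  node 18: h_left=0, h_right=-1, diff=1 [OK], height=1
  node 24: h_left=-1, h_right=-1, diff=0 [OK], height=0
  node 22: h_left=1, h_right=0, diff=1 [OK], height=2
  node 32: h_left=-1, h_right=-1, diff=0 [OK], height=0
  node 49: h_left=-1, h_right=-1, diff=0 [OK], height=0
  node 39: h_left=0, h_right=0, diff=0 [OK], height=1
  node 26: h_left=2, h_right=1, diff=1 [OK], height=3
All nodes satisfy the balance condition.
Result: Balanced


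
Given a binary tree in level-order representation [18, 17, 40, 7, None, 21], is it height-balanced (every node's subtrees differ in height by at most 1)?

Tree (level-order array): [18, 17, 40, 7, None, 21]
Definition: a tree is height-balanced if, at every node, |h(left) - h(right)| <= 1 (empty subtree has height -1).
Bottom-up per-node check:
  node 7: h_left=-1, h_right=-1, diff=0 [OK], height=0
  node 17: h_left=0, h_right=-1, diff=1 [OK], height=1
  node 21: h_left=-1, h_right=-1, diff=0 [OK], height=0
  node 40: h_left=0, h_right=-1, diff=1 [OK], height=1
  node 18: h_left=1, h_right=1, diff=0 [OK], height=2
All nodes satisfy the balance condition.
Result: Balanced


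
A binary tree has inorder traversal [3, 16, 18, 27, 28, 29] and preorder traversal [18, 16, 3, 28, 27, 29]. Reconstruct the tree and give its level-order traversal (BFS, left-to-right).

Inorder:  [3, 16, 18, 27, 28, 29]
Preorder: [18, 16, 3, 28, 27, 29]
Algorithm: preorder visits root first, so consume preorder in order;
for each root, split the current inorder slice at that value into
left-subtree inorder and right-subtree inorder, then recurse.
Recursive splits:
  root=18; inorder splits into left=[3, 16], right=[27, 28, 29]
  root=16; inorder splits into left=[3], right=[]
  root=3; inorder splits into left=[], right=[]
  root=28; inorder splits into left=[27], right=[29]
  root=27; inorder splits into left=[], right=[]
  root=29; inorder splits into left=[], right=[]
Reconstructed level-order: [18, 16, 28, 3, 27, 29]


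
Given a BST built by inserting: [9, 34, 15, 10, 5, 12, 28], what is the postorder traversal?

Tree insertion order: [9, 34, 15, 10, 5, 12, 28]
Tree (level-order array): [9, 5, 34, None, None, 15, None, 10, 28, None, 12]
Postorder traversal: [5, 12, 10, 28, 15, 34, 9]


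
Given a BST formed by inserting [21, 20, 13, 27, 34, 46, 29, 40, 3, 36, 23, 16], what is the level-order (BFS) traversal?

Tree insertion order: [21, 20, 13, 27, 34, 46, 29, 40, 3, 36, 23, 16]
Tree (level-order array): [21, 20, 27, 13, None, 23, 34, 3, 16, None, None, 29, 46, None, None, None, None, None, None, 40, None, 36]
BFS from the root, enqueuing left then right child of each popped node:
  queue [21] -> pop 21, enqueue [20, 27], visited so far: [21]
  queue [20, 27] -> pop 20, enqueue [13], visited so far: [21, 20]
  queue [27, 13] -> pop 27, enqueue [23, 34], visited so far: [21, 20, 27]
  queue [13, 23, 34] -> pop 13, enqueue [3, 16], visited so far: [21, 20, 27, 13]
  queue [23, 34, 3, 16] -> pop 23, enqueue [none], visited so far: [21, 20, 27, 13, 23]
  queue [34, 3, 16] -> pop 34, enqueue [29, 46], visited so far: [21, 20, 27, 13, 23, 34]
  queue [3, 16, 29, 46] -> pop 3, enqueue [none], visited so far: [21, 20, 27, 13, 23, 34, 3]
  queue [16, 29, 46] -> pop 16, enqueue [none], visited so far: [21, 20, 27, 13, 23, 34, 3, 16]
  queue [29, 46] -> pop 29, enqueue [none], visited so far: [21, 20, 27, 13, 23, 34, 3, 16, 29]
  queue [46] -> pop 46, enqueue [40], visited so far: [21, 20, 27, 13, 23, 34, 3, 16, 29, 46]
  queue [40] -> pop 40, enqueue [36], visited so far: [21, 20, 27, 13, 23, 34, 3, 16, 29, 46, 40]
  queue [36] -> pop 36, enqueue [none], visited so far: [21, 20, 27, 13, 23, 34, 3, 16, 29, 46, 40, 36]
Result: [21, 20, 27, 13, 23, 34, 3, 16, 29, 46, 40, 36]


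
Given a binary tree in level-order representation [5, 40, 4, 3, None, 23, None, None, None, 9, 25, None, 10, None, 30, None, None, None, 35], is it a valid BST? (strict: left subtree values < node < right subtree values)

Level-order array: [5, 40, 4, 3, None, 23, None, None, None, 9, 25, None, 10, None, 30, None, None, None, 35]
Validate using subtree bounds (lo, hi): at each node, require lo < value < hi,
then recurse left with hi=value and right with lo=value.
Preorder trace (stopping at first violation):
  at node 5 with bounds (-inf, +inf): OK
  at node 40 with bounds (-inf, 5): VIOLATION
Node 40 violates its bound: not (-inf < 40 < 5).
Result: Not a valid BST


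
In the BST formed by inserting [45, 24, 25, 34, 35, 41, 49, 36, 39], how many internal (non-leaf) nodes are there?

Tree built from: [45, 24, 25, 34, 35, 41, 49, 36, 39]
Tree (level-order array): [45, 24, 49, None, 25, None, None, None, 34, None, 35, None, 41, 36, None, None, 39]
Rule: An internal node has at least one child.
Per-node child counts:
  node 45: 2 child(ren)
  node 24: 1 child(ren)
  node 25: 1 child(ren)
  node 34: 1 child(ren)
  node 35: 1 child(ren)
  node 41: 1 child(ren)
  node 36: 1 child(ren)
  node 39: 0 child(ren)
  node 49: 0 child(ren)
Matching nodes: [45, 24, 25, 34, 35, 41, 36]
Count of internal (non-leaf) nodes: 7


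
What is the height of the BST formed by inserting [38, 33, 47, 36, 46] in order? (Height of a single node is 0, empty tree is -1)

Insertion order: [38, 33, 47, 36, 46]
Tree (level-order array): [38, 33, 47, None, 36, 46]
Compute height bottom-up (empty subtree = -1):
  height(36) = 1 + max(-1, -1) = 0
  height(33) = 1 + max(-1, 0) = 1
  height(46) = 1 + max(-1, -1) = 0
  height(47) = 1 + max(0, -1) = 1
  height(38) = 1 + max(1, 1) = 2
Height = 2


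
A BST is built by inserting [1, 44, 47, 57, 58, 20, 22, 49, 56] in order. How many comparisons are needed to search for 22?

Search path for 22: 1 -> 44 -> 20 -> 22
Found: True
Comparisons: 4


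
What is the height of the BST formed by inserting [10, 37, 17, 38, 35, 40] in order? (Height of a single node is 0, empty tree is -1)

Insertion order: [10, 37, 17, 38, 35, 40]
Tree (level-order array): [10, None, 37, 17, 38, None, 35, None, 40]
Compute height bottom-up (empty subtree = -1):
  height(35) = 1 + max(-1, -1) = 0
  height(17) = 1 + max(-1, 0) = 1
  height(40) = 1 + max(-1, -1) = 0
  height(38) = 1 + max(-1, 0) = 1
  height(37) = 1 + max(1, 1) = 2
  height(10) = 1 + max(-1, 2) = 3
Height = 3


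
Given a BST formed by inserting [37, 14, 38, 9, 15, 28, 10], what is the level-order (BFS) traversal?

Tree insertion order: [37, 14, 38, 9, 15, 28, 10]
Tree (level-order array): [37, 14, 38, 9, 15, None, None, None, 10, None, 28]
BFS from the root, enqueuing left then right child of each popped node:
  queue [37] -> pop 37, enqueue [14, 38], visited so far: [37]
  queue [14, 38] -> pop 14, enqueue [9, 15], visited so far: [37, 14]
  queue [38, 9, 15] -> pop 38, enqueue [none], visited so far: [37, 14, 38]
  queue [9, 15] -> pop 9, enqueue [10], visited so far: [37, 14, 38, 9]
  queue [15, 10] -> pop 15, enqueue [28], visited so far: [37, 14, 38, 9, 15]
  queue [10, 28] -> pop 10, enqueue [none], visited so far: [37, 14, 38, 9, 15, 10]
  queue [28] -> pop 28, enqueue [none], visited so far: [37, 14, 38, 9, 15, 10, 28]
Result: [37, 14, 38, 9, 15, 10, 28]


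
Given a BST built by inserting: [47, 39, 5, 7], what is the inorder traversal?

Tree insertion order: [47, 39, 5, 7]
Tree (level-order array): [47, 39, None, 5, None, None, 7]
Inorder traversal: [5, 7, 39, 47]


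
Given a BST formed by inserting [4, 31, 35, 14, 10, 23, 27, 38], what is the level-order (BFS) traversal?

Tree insertion order: [4, 31, 35, 14, 10, 23, 27, 38]
Tree (level-order array): [4, None, 31, 14, 35, 10, 23, None, 38, None, None, None, 27]
BFS from the root, enqueuing left then right child of each popped node:
  queue [4] -> pop 4, enqueue [31], visited so far: [4]
  queue [31] -> pop 31, enqueue [14, 35], visited so far: [4, 31]
  queue [14, 35] -> pop 14, enqueue [10, 23], visited so far: [4, 31, 14]
  queue [35, 10, 23] -> pop 35, enqueue [38], visited so far: [4, 31, 14, 35]
  queue [10, 23, 38] -> pop 10, enqueue [none], visited so far: [4, 31, 14, 35, 10]
  queue [23, 38] -> pop 23, enqueue [27], visited so far: [4, 31, 14, 35, 10, 23]
  queue [38, 27] -> pop 38, enqueue [none], visited so far: [4, 31, 14, 35, 10, 23, 38]
  queue [27] -> pop 27, enqueue [none], visited so far: [4, 31, 14, 35, 10, 23, 38, 27]
Result: [4, 31, 14, 35, 10, 23, 38, 27]
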